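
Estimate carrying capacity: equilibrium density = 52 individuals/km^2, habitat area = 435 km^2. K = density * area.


K = 52 * 435 = 22620 individuals

22620 individuals


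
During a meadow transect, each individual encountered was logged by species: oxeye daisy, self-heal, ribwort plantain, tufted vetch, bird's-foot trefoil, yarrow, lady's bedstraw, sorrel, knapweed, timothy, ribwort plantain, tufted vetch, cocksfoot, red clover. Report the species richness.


Total individuals logged = 14
Distinct species (count of individuals): oxeye daisy (1), self-heal (1), ribwort plantain (2), tufted vetch (2), bird's-foot trefoil (1), yarrow (1), lady's bedstraw (1), sorrel (1), knapweed (1), timothy (1), cocksfoot (1), red clover (1)
Species richness = number of distinct species = 12

12


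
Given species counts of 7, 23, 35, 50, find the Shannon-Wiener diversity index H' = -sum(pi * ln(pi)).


Total N = 7 + 23 + 35 + 50 = 115
Per-species terms:
  p = 7/115 = 0.060870; ln(p) = -2.799015; p*ln(p) = 0.060870 * (-2.799015) = -0.170376
  p = 23/115 = 0.200000; ln(p) = -1.609438; p*ln(p) = 0.200000 * (-1.609438) = -0.321888
  p = 35/115 = 0.304348; ln(p) = -1.189583; p*ln(p) = 0.304348 * (-1.189583) = -0.362047
  p = 50/115 = 0.434783; ln(p) = -0.832908; p*ln(p) = 0.434783 * (-0.832908) = -0.362134
sum(p*ln(p)) = (-0.170376) + (-0.321888) + (-0.362047) + (-0.362134) = -1.216445
H' = -(-1.216445) = 1.216445 ≈ 1.2164

1.2164


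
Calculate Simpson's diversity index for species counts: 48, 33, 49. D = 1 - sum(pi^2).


Total N = 48 + 33 + 49 = 130
Per-species terms:
  p = 48/130 = 0.369231; p^2 = 0.369231^2 = 0.136332
  p = 33/130 = 0.253846; p^2 = 0.253846^2 = 0.064438
  p = 49/130 = 0.376923; p^2 = 0.376923^2 = 0.142071
sum(p^2) = 0.136332 + 0.064438 + 0.142071 = 0.342841
D = 1 - 0.342841 = 0.657159 ≈ 0.6572

0.6572


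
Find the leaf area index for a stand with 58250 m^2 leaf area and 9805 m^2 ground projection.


LAI = 58250 / 9805 = 5.9408 ≈ 5.94

5.94


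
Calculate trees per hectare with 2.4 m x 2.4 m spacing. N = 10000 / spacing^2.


N = 10000 / 2.4^2 = 10000 / 5.76 = 1736.11 ≈ 1736 trees/ha

1736 trees/ha


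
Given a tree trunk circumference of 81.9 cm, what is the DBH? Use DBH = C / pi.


DBH = C / pi = 81.9 / 3.141593 = 26.0696 ≈ 26.07 cm

26.07 cm


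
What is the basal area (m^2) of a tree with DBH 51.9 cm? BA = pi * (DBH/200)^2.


D/200 = 51.9/200 = 0.2595 m
(D/200)^2 = 0.2595^2 = 0.06734025
BA = 3.141593 * 0.06734025 = 0.211556 ≈ 0.2116 m^2

0.2116 m^2


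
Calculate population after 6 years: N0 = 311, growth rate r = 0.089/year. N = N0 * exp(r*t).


r*t = 0.089 * 6 = 0.534
exp(0.534) = 1.70574
N = 311 * 1.70574 = 530.485 ≈ 530

530


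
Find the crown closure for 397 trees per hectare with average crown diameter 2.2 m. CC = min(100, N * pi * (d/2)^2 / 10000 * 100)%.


(d/2)^2 = (2.2/2)^2 = 1.1^2 = 1.21
Crown area = 3.141593 * 1.21 = 3.80133 m^2
N * area / 10000 * 100 = 397 * 3.80133 / 10000 * 100 = 15.0913
CC = min(100, 15.0913) = 15.0913 ≈ 15.1%

15.1%


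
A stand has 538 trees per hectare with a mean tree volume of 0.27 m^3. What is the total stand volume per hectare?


V_stand = 538 * 0.27 = 145.26 ≈ 145.3 m^3/ha

145.3 m^3/ha


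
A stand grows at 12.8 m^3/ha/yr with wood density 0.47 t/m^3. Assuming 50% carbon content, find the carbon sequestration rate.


C = 12.8 * 0.47 * 0.5 = 3.008 ≈ 3.01 t C/ha/yr

3.01 t C/ha/yr


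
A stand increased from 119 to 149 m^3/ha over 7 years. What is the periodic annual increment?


PAI = (V2 - V1) / period = (149 - 119) / 7 = 30 / 7 = 4.2857 ≈ 4.29 m^3/ha/yr

4.29 m^3/ha/yr


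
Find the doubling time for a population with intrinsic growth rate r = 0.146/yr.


td = ln(2) / 0.146 = 0.693147 / 0.146 = 4.74758 ≈ 4.7 years

4.7 years


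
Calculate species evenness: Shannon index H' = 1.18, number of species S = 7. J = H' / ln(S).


ln(7) = 1.94591
J = H' / ln(S) = 1.18 / 1.94591 = 0.606400 ≈ 0.6064

0.6064


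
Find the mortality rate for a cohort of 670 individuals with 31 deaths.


Mortality rate = 31 / 670 = 0.046269 ≈ 0.0463

0.0463


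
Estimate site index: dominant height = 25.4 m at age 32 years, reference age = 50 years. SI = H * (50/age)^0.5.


50/32 = 1.56250
(1.56250)^0.5 = 1.25000
SI = 25.4 * 1.25000 = 31.7500 ≈ 31.8 m

31.8 m


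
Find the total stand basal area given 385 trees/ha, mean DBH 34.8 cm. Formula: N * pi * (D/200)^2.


(D/200)^2 = (34.8/200)^2 = 0.174^2 = 0.030276
Individual BA = 3.141593 * 0.030276 = 0.0951149 m^2
Stand BA = 385 * 0.0951149 = 36.6192 ≈ 36.62 m^2/ha

36.62 m^2/ha


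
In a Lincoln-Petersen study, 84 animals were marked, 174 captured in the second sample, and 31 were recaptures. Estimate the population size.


N = M * C / R = 84 * 174 / 31 = 14616 / 31 = 471.48 ≈ 471

471 individuals


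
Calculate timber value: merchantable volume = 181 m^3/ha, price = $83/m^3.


Value = 181 * 83 = $15023/ha

$15023/ha


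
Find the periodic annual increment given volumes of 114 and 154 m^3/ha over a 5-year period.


PAI = (V2 - V1) / period = (154 - 114) / 5 = 40 / 5 = 8.00 m^3/ha/yr

8.00 m^3/ha/yr


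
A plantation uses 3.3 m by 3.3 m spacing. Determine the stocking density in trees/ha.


N = 10000 / 3.3^2 = 10000 / 10.89 = 918.274 ≈ 918 trees/ha

918 trees/ha


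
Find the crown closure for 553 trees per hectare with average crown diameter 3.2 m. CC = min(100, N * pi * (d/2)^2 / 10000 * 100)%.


(d/2)^2 = (3.2/2)^2 = 1.6^2 = 2.56
Crown area = 3.141593 * 2.56 = 8.04248 m^2
N * area / 10000 * 100 = 553 * 8.04248 / 10000 * 100 = 44.4749
CC = min(100, 44.4749) = 44.4749 ≈ 44.5%

44.5%


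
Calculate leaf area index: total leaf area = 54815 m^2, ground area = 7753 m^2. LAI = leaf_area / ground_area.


LAI = 54815 / 7753 = 7.0702 ≈ 7.07

7.07


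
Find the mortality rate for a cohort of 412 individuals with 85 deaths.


Mortality rate = 85 / 412 = 0.206311 ≈ 0.2063

0.2063


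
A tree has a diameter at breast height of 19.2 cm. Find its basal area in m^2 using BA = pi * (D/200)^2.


D/200 = 19.2/200 = 0.096 m
(D/200)^2 = 0.096^2 = 0.009216
BA = 3.141593 * 0.009216 = 0.0289529 ≈ 0.0290 m^2

0.0290 m^2


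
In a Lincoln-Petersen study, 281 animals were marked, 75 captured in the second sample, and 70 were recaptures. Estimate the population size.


N = M * C / R = 281 * 75 / 70 = 21075 / 70 = 301.07 ≈ 301

301 individuals


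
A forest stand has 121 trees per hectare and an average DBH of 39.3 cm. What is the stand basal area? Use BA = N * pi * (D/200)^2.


(D/200)^2 = (39.3/200)^2 = 0.1965^2 = 0.03861225
Individual BA = 3.141593 * 0.03861225 = 0.121304 m^2
Stand BA = 121 * 0.121304 = 14.6778 ≈ 14.68 m^2/ha

14.68 m^2/ha


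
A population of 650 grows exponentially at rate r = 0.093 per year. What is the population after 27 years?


r*t = 0.093 * 27 = 2.511
exp(2.511) = 12.3172
N = 650 * 12.3172 = 8006.18 ≈ 8006

8006


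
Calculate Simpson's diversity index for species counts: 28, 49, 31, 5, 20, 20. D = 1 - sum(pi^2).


Total N = 28 + 49 + 31 + 5 + 20 + 20 = 153
Per-species terms:
  p = 28/153 = 0.183007; p^2 = 0.183007^2 = 0.033492
  p = 49/153 = 0.320261; p^2 = 0.320261^2 = 0.102567
  p = 31/153 = 0.202614; p^2 = 0.202614^2 = 0.041052
  p = 5/153 = 0.032680; p^2 = 0.032680^2 = 0.001068
  p = 20/153 = 0.130719; p^2 = 0.130719^2 = 0.017087
  p = 20/153 = 0.130719; p^2 = 0.130719^2 = 0.017087
sum(p^2) = 0.033492 + 0.102567 + 0.041052 + 0.001068 + 0.017087 + 0.017087 = 0.212353
D = 1 - 0.212353 = 0.787647 ≈ 0.7876

0.7876


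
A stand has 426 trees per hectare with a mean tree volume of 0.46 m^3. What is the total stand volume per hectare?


V_stand = 426 * 0.46 = 195.96 ≈ 196.0 m^3/ha

196.0 m^3/ha


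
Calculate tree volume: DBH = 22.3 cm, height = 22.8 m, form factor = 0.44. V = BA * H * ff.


(D/200)^2 = (22.3/200)^2 = 0.1115^2 = 0.01243225
BA = 3.141593 * 0.01243225 = 0.0390571 m^2
V = 0.0390571 * 22.8 * 0.44 = 0.391821 ≈ 0.392 m^3

0.392 m^3


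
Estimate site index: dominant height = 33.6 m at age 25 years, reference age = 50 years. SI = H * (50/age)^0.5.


50/25 = 2.00000
(2.00000)^0.5 = 1.41421
SI = 33.6 * 1.41421 = 47.5175 ≈ 47.5 m

47.5 m


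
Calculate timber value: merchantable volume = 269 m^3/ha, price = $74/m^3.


Value = 269 * 74 = $19906/ha

$19906/ha


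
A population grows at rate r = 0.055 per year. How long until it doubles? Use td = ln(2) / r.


td = ln(2) / 0.055 = 0.693147 / 0.055 = 12.6027 ≈ 12.6 years

12.6 years


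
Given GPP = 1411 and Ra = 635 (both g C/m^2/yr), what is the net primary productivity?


NPP = GPP - Ra = 1411 - 635 = 776 g C/m^2/yr

776 g C/m^2/yr


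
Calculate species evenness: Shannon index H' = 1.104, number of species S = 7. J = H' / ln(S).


ln(7) = 1.94591
J = H' / ln(S) = 1.104 / 1.94591 = 0.567344 ≈ 0.5673

0.5673


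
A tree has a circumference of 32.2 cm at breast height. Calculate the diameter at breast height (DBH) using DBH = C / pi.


DBH = C / pi = 32.2 / 3.141593 = 10.2496 ≈ 10.25 cm

10.25 cm


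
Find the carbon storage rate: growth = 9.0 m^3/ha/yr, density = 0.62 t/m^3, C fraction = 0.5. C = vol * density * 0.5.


C = 9.0 * 0.62 * 0.5 = 2.79 t C/ha/yr

2.79 t C/ha/yr


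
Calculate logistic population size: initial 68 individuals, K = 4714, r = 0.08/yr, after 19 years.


(K - N0)/N0 = (4714 - 68)/68 = 4646/68 = 68.3235
r*t = 0.08 * 19 = 1.52; exp(-1.52) = 0.218712
68.3235 * 0.218712 = 14.9432
1 + 14.9432 = 15.9432
N = 4714 / 15.9432 = 295.675 ≈ 296

296


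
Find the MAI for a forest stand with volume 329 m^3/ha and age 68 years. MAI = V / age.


MAI = 329 / 68 = 4.8382 ≈ 4.84 m^3/ha/yr

4.84 m^3/ha/yr


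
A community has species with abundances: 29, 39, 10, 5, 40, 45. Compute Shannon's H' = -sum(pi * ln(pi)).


Total N = 29 + 39 + 10 + 5 + 40 + 45 = 168
Per-species terms:
  p = 29/168 = 0.172619; ln(p) = -1.756668; p*ln(p) = 0.172619 * (-1.756668) = -0.303234
  p = 39/168 = 0.232143; ln(p) = -1.460402; p*ln(p) = 0.232143 * (-1.460402) = -0.339022
  p = 10/168 = 0.059524; ln(p) = -2.821376; p*ln(p) = 0.059524 * (-2.821376) = -0.167940
  p = 5/168 = 0.029762; ln(p) = -3.514523; p*ln(p) = 0.029762 * (-3.514523) = -0.104599
  p = 40/168 = 0.238095; ln(p) = -1.435086; p*ln(p) = 0.238095 * (-1.435086) = -0.341687
  p = 45/168 = 0.267857; ln(p) = -1.317302; p*ln(p) = 0.267857 * (-1.317302) = -0.352849
sum(p*ln(p)) = (-0.303234) + (-0.339022) + (-0.167940) + (-0.104599) + (-0.341687) + (-0.352849) = -1.609331
H' = -(-1.609331) = 1.609331 ≈ 1.6093

1.6093


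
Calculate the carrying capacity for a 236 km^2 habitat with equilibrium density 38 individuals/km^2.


K = 38 * 236 = 8968 individuals

8968 individuals


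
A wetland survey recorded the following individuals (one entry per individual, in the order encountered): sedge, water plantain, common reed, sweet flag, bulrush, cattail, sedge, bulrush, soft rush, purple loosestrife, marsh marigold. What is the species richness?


Total individuals logged = 11
Distinct species (count of individuals): sedge (2), water plantain (1), common reed (1), sweet flag (1), bulrush (2), cattail (1), soft rush (1), purple loosestrife (1), marsh marigold (1)
Species richness = number of distinct species = 9

9


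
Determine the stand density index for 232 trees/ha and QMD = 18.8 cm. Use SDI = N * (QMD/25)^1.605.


QMD/25 = 18.8/25 = 0.752
(0.752)^1.605 = exp(1.605 * ln(0.752)) = exp(1.605 * (-0.285019)) = exp(-0.457455) = 0.632892
SDI = 232 * 0.632892 = 146.831 ≈ 147

147


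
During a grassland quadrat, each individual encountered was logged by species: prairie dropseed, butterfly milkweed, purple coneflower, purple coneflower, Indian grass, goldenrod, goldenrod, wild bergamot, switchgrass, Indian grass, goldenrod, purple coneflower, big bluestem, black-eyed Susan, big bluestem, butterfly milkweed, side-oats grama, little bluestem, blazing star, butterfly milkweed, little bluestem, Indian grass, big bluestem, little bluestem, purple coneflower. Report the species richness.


Total individuals logged = 25
Distinct species (count of individuals): prairie dropseed (1), butterfly milkweed (3), purple coneflower (4), Indian grass (3), goldenrod (3), wild bergamot (1), switchgrass (1), big bluestem (3), black-eyed Susan (1), side-oats grama (1), little bluestem (3), blazing star (1)
Species richness = number of distinct species = 12

12


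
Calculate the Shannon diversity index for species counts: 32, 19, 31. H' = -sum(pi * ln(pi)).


Total N = 32 + 19 + 31 = 82
Per-species terms:
  p = 32/82 = 0.390244; ln(p) = -0.940983; p*ln(p) = 0.390244 * (-0.940983) = -0.367213
  p = 19/82 = 0.231707; ln(p) = -1.462282; p*ln(p) = 0.231707 * (-1.462282) = -0.338821
  p = 31/82 = 0.378049; ln(p) = -0.972731; p*ln(p) = 0.378049 * (-0.972731) = -0.367740
sum(p*ln(p)) = (-0.367213) + (-0.338821) + (-0.367740) = -1.073774
H' = -(-1.073774) = 1.073774 ≈ 1.0738

1.0738


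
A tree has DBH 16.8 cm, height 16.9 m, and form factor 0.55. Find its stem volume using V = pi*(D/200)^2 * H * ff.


(D/200)^2 = (16.8/200)^2 = 0.084^2 = 0.007056
BA = 3.141593 * 0.007056 = 0.0221671 m^2
V = 0.0221671 * 16.9 * 0.55 = 0.206043 ≈ 0.206 m^3

0.206 m^3


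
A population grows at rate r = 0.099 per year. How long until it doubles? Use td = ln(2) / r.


td = ln(2) / 0.099 = 0.693147 / 0.099 = 7.00148 ≈ 7.0 years

7.0 years


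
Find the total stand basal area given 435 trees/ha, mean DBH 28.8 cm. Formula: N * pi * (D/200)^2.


(D/200)^2 = (28.8/200)^2 = 0.144^2 = 0.020736
Individual BA = 3.141593 * 0.020736 = 0.0651441 m^2
Stand BA = 435 * 0.0651441 = 28.3377 ≈ 28.34 m^2/ha

28.34 m^2/ha


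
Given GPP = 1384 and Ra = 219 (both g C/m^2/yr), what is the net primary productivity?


NPP = GPP - Ra = 1384 - 219 = 1165 g C/m^2/yr

1165 g C/m^2/yr


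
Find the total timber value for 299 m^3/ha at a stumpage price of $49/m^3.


Value = 299 * 49 = $14651/ha

$14651/ha


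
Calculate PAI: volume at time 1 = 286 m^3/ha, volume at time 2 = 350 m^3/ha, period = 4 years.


PAI = (V2 - V1) / period = (350 - 286) / 4 = 64 / 4 = 16.00 m^3/ha/yr

16.00 m^3/ha/yr


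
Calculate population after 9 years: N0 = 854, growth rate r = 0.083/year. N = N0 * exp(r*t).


r*t = 0.083 * 9 = 0.747
exp(0.747) = 2.11066
N = 854 * 2.11066 = 1802.50 ≈ 1803

1803


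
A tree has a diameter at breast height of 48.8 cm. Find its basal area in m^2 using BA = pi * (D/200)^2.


D/200 = 48.8/200 = 0.244 m
(D/200)^2 = 0.244^2 = 0.059536
BA = 3.141593 * 0.059536 = 0.187038 ≈ 0.1870 m^2

0.1870 m^2


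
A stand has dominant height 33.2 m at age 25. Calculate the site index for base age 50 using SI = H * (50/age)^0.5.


50/25 = 2.00000
(2.00000)^0.5 = 1.41421
SI = 33.2 * 1.41421 = 46.9518 ≈ 47.0 m

47.0 m


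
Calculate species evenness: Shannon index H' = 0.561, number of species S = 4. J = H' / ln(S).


ln(4) = 1.38629
J = H' / ln(S) = 0.561 / 1.38629 = 0.404677 ≈ 0.4047

0.4047


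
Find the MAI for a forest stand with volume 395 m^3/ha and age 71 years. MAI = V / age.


MAI = 395 / 71 = 5.5634 ≈ 5.56 m^3/ha/yr

5.56 m^3/ha/yr


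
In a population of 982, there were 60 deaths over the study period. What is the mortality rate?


Mortality rate = 60 / 982 = 0.061100 ≈ 0.0611

0.0611


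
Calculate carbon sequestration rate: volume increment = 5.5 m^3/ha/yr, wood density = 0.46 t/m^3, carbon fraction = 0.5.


C = 5.5 * 0.46 * 0.5 = 1.265 ≈ 1.27 t C/ha/yr

1.27 t C/ha/yr


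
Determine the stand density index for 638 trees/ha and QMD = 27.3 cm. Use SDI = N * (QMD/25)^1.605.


QMD/25 = 27.3/25 = 1.092
(1.092)^1.605 = exp(1.605 * ln(1.092)) = exp(1.605 * 0.0880109) = exp(0.141257) = 1.15172
SDI = 638 * 1.15172 = 734.797 ≈ 735

735


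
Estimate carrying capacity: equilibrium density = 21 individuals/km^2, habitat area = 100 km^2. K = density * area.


K = 21 * 100 = 2100 individuals

2100 individuals


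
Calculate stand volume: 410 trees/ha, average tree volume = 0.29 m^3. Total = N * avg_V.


V_stand = 410 * 0.29 = 118.9 m^3/ha

118.9 m^3/ha


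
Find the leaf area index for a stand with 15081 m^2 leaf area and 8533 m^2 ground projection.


LAI = 15081 / 8533 = 1.7674 ≈ 1.77

1.77


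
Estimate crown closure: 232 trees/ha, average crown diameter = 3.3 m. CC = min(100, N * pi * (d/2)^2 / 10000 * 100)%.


(d/2)^2 = (3.3/2)^2 = 1.65^2 = 2.7225
Crown area = 3.141593 * 2.7225 = 8.55299 m^2
N * area / 10000 * 100 = 232 * 8.55299 / 10000 * 100 = 19.8429
CC = min(100, 19.8429) = 19.8429 ≈ 19.8%

19.8%


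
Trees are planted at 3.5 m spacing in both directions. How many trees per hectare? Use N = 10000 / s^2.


N = 10000 / 3.5^2 = 10000 / 12.25 = 816.327 ≈ 816 trees/ha

816 trees/ha


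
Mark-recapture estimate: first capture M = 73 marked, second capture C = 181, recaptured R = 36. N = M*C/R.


N = M * C / R = 73 * 181 / 36 = 13213 / 36 = 367.03 ≈ 367

367 individuals


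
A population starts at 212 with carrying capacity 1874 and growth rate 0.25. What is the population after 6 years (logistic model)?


(K - N0)/N0 = (1874 - 212)/212 = 1662/212 = 7.83962
r*t = 0.25 * 6 = 1.5; exp(-1.5) = 0.223130
7.83962 * 0.223130 = 1.74925
1 + 1.74925 = 2.74925
N = 1874 / 2.74925 = 681.640 ≈ 682

682


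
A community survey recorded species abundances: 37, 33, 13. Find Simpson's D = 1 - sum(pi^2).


Total N = 37 + 33 + 13 = 83
Per-species terms:
  p = 37/83 = 0.445783; p^2 = 0.445783^2 = 0.198722
  p = 33/83 = 0.397590; p^2 = 0.397590^2 = 0.158078
  p = 13/83 = 0.156627; p^2 = 0.156627^2 = 0.024532
sum(p^2) = 0.198722 + 0.158078 + 0.024532 = 0.381332
D = 1 - 0.381332 = 0.618668 ≈ 0.6187

0.6187


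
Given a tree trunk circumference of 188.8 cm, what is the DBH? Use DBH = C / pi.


DBH = C / pi = 188.8 / 3.141593 = 60.0969 ≈ 60.10 cm

60.10 cm


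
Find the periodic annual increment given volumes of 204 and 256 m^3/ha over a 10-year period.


PAI = (V2 - V1) / period = (256 - 204) / 10 = 52 / 10 = 5.20 m^3/ha/yr

5.20 m^3/ha/yr


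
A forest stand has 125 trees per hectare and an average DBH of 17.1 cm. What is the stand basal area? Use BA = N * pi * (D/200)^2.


(D/200)^2 = (17.1/200)^2 = 0.0855^2 = 0.00731025
Individual BA = 3.141593 * 0.00731025 = 0.0229658 m^2
Stand BA = 125 * 0.0229658 = 2.87073 ≈ 2.87 m^2/ha

2.87 m^2/ha


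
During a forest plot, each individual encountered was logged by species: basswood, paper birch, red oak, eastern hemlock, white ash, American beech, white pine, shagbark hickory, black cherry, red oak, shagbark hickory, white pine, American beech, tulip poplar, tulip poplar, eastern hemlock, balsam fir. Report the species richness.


Total individuals logged = 17
Distinct species (count of individuals): basswood (1), paper birch (1), red oak (2), eastern hemlock (2), white ash (1), American beech (2), white pine (2), shagbark hickory (2), black cherry (1), tulip poplar (2), balsam fir (1)
Species richness = number of distinct species = 11

11


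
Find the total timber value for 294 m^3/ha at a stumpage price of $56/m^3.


Value = 294 * 56 = $16464/ha

$16464/ha


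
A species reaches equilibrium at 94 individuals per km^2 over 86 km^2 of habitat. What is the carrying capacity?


K = 94 * 86 = 8084 individuals

8084 individuals


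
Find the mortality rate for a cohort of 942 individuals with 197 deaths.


Mortality rate = 197 / 942 = 0.209130 ≈ 0.2091

0.2091


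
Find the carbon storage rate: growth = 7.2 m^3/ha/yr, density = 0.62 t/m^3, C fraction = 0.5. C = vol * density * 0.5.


C = 7.2 * 0.62 * 0.5 = 2.232 ≈ 2.23 t C/ha/yr

2.23 t C/ha/yr


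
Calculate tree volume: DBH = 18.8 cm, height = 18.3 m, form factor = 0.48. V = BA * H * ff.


(D/200)^2 = (18.8/200)^2 = 0.094^2 = 0.008836
BA = 3.141593 * 0.008836 = 0.0277591 m^2
V = 0.0277591 * 18.3 * 0.48 = 0.243836 ≈ 0.244 m^3

0.244 m^3


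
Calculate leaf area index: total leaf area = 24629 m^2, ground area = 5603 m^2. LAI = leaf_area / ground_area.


LAI = 24629 / 5603 = 4.3957 ≈ 4.40

4.40


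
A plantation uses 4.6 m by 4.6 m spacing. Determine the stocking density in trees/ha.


N = 10000 / 4.6^2 = 10000 / 21.16 = 472.590 ≈ 473 trees/ha

473 trees/ha


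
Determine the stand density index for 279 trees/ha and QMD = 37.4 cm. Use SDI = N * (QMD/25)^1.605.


QMD/25 = 37.4/25 = 1.496
(1.496)^1.605 = exp(1.605 * ln(1.496)) = exp(1.605 * 0.402795) = exp(0.646486) = 1.90882
SDI = 279 * 1.90882 = 532.561 ≈ 533

533


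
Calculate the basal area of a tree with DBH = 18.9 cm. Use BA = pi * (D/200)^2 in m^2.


D/200 = 18.9/200 = 0.0945 m
(D/200)^2 = 0.0945^2 = 0.00893025
BA = 3.141593 * 0.00893025 = 0.0280552 ≈ 0.0281 m^2

0.0281 m^2


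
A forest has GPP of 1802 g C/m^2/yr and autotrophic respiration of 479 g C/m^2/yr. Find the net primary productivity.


NPP = GPP - Ra = 1802 - 479 = 1323 g C/m^2/yr

1323 g C/m^2/yr


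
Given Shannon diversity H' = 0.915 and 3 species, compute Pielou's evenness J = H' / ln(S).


ln(3) = 1.09861
J = H' / ln(S) = 0.915 / 1.09861 = 0.832871 ≈ 0.8329

0.8329


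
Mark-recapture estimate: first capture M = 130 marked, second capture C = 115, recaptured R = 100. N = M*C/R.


N = M * C / R = 130 * 115 / 100 = 14950 / 100 = 149.50 ≈ 150

150 individuals


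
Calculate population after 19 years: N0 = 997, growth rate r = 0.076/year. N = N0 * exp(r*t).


r*t = 0.076 * 19 = 1.444
exp(1.444) = 4.23761
N = 997 * 4.23761 = 4224.90 ≈ 4225

4225


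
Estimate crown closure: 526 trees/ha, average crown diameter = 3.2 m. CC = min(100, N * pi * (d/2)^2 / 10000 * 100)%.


(d/2)^2 = (3.2/2)^2 = 1.6^2 = 2.56
Crown area = 3.141593 * 2.56 = 8.04248 m^2
N * area / 10000 * 100 = 526 * 8.04248 / 10000 * 100 = 42.3034
CC = min(100, 42.3034) = 42.3034 ≈ 42.3%

42.3%


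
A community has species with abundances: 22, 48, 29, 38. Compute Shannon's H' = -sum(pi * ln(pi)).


Total N = 22 + 48 + 29 + 38 = 137
Per-species terms:
  p = 22/137 = 0.160584; ln(p) = -1.828938; p*ln(p) = 0.160584 * (-1.828938) = -0.293698
  p = 48/137 = 0.350365; ln(p) = -1.048780; p*ln(p) = 0.350365 * (-1.048780) = -0.367456
  p = 29/137 = 0.211679; ln(p) = -1.552684; p*ln(p) = 0.211679 * (-1.552684) = -0.328671
  p = 38/137 = 0.277372; ln(p) = -1.282396; p*ln(p) = 0.277372 * (-1.282396) = -0.355701
sum(p*ln(p)) = (-0.293698) + (-0.367456) + (-0.328671) + (-0.355701) = -1.345526
H' = -(-1.345526) = 1.345526 ≈ 1.3455

1.3455


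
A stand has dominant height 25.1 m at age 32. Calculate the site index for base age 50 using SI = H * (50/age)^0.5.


50/32 = 1.56250
(1.56250)^0.5 = 1.25000
SI = 25.1 * 1.25000 = 31.3750 ≈ 31.4 m

31.4 m


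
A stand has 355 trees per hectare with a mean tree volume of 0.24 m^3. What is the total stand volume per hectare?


V_stand = 355 * 0.24 = 85.2 m^3/ha

85.2 m^3/ha


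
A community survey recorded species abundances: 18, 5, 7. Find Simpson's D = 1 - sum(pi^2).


Total N = 18 + 5 + 7 = 30
Per-species terms:
  p = 18/30 = 0.600000; p^2 = 0.600000^2 = 0.360000
  p = 5/30 = 0.166667; p^2 = 0.166667^2 = 0.027778
  p = 7/30 = 0.233333; p^2 = 0.233333^2 = 0.054444
sum(p^2) = 0.360000 + 0.027778 + 0.054444 = 0.442222
D = 1 - 0.442222 = 0.557778 ≈ 0.5578

0.5578


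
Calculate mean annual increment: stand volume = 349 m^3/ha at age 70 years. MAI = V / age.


MAI = 349 / 70 = 4.9857 ≈ 4.99 m^3/ha/yr

4.99 m^3/ha/yr


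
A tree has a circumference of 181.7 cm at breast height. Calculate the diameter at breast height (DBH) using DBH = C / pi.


DBH = C / pi = 181.7 / 3.141593 = 57.8369 ≈ 57.84 cm

57.84 cm


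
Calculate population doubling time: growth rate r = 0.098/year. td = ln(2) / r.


td = ln(2) / 0.098 = 0.693147 / 0.098 = 7.07293 ≈ 7.1 years

7.1 years


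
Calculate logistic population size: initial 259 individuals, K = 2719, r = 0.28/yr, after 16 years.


(K - N0)/N0 = (2719 - 259)/259 = 2460/259 = 9.49807
r*t = 0.28 * 16 = 4.48; exp(-4.48) = 0.0113334
9.49807 * 0.0113334 = 0.107645
1 + 0.107645 = 1.10765
N = 2719 / 1.10765 = 2454.75 ≈ 2455

2455


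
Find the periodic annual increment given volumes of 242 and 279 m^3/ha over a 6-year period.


PAI = (V2 - V1) / period = (279 - 242) / 6 = 37 / 6 = 6.1667 ≈ 6.17 m^3/ha/yr

6.17 m^3/ha/yr


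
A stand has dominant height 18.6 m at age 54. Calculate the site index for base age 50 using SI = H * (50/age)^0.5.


50/54 = 0.925926
(0.925926)^0.5 = 0.962250
SI = 18.6 * 0.962250 = 17.8979 ≈ 17.9 m

17.9 m


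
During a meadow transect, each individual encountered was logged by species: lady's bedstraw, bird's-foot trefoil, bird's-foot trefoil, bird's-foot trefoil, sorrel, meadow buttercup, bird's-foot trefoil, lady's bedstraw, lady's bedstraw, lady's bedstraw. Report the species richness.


Total individuals logged = 10
Distinct species (count of individuals): lady's bedstraw (4), bird's-foot trefoil (4), sorrel (1), meadow buttercup (1)
Species richness = number of distinct species = 4

4


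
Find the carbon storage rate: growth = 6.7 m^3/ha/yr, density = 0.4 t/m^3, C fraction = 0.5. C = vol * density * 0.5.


C = 6.7 * 0.4 * 0.5 = 1.34 t C/ha/yr

1.34 t C/ha/yr


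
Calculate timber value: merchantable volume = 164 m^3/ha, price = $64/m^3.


Value = 164 * 64 = $10496/ha

$10496/ha


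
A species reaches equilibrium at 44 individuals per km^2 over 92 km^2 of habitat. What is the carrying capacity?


K = 44 * 92 = 4048 individuals

4048 individuals


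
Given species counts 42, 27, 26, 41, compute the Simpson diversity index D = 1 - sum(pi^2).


Total N = 42 + 27 + 26 + 41 = 136
Per-species terms:
  p = 42/136 = 0.308824; p^2 = 0.308824^2 = 0.095372
  p = 27/136 = 0.198529; p^2 = 0.198529^2 = 0.039414
  p = 26/136 = 0.191176; p^2 = 0.191176^2 = 0.036548
  p = 41/136 = 0.301471; p^2 = 0.301471^2 = 0.090885
sum(p^2) = 0.095372 + 0.039414 + 0.036548 + 0.090885 = 0.262219
D = 1 - 0.262219 = 0.737781 ≈ 0.7378

0.7378


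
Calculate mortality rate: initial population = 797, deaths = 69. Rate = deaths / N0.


Mortality rate = 69 / 797 = 0.086575 ≈ 0.0866

0.0866


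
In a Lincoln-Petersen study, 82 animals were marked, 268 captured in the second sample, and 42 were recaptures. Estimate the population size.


N = M * C / R = 82 * 268 / 42 = 21976 / 42 = 523.24 ≈ 523

523 individuals


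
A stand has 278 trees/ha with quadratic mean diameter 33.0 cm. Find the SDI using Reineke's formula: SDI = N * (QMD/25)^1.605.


QMD/25 = 33.0/25 = 1.32
(1.32)^1.605 = exp(1.605 * ln(1.32)) = exp(1.605 * 0.277632) = exp(0.445599) = 1.56143
SDI = 278 * 1.56143 = 434.078 ≈ 434

434


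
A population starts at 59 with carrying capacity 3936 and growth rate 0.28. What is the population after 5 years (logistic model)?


(K - N0)/N0 = (3936 - 59)/59 = 3877/59 = 65.7119
r*t = 0.28 * 5 = 1.4; exp(-1.4) = 0.246597
65.7119 * 0.246597 = 16.2044
1 + 16.2044 = 17.2044
N = 3936 / 17.2044 = 228.779 ≈ 229

229


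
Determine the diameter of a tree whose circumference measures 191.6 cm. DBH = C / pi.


DBH = C / pi = 191.6 / 3.141593 = 60.9882 ≈ 60.99 cm

60.99 cm


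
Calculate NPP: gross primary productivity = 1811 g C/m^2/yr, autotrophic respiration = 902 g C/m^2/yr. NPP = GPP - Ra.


NPP = GPP - Ra = 1811 - 902 = 909 g C/m^2/yr

909 g C/m^2/yr


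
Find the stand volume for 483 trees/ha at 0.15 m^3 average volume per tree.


V_stand = 483 * 0.15 = 72.45 ≈ 72.5 m^3/ha

72.5 m^3/ha


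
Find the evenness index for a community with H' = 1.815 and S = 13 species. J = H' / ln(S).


ln(13) = 2.56495
J = H' / ln(S) = 1.815 / 2.56495 = 0.707616 ≈ 0.7076

0.7076


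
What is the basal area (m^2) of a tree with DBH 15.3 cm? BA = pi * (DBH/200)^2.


D/200 = 15.3/200 = 0.0765 m
(D/200)^2 = 0.0765^2 = 0.00585225
BA = 3.141593 * 0.00585225 = 0.0183854 ≈ 0.0184 m^2

0.0184 m^2


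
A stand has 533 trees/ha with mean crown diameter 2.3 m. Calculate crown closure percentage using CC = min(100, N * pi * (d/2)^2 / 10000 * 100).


(d/2)^2 = (2.3/2)^2 = 1.15^2 = 1.3225
Crown area = 3.141593 * 1.3225 = 4.15476 m^2
N * area / 10000 * 100 = 533 * 4.15476 / 10000 * 100 = 22.1449
CC = min(100, 22.1449) = 22.1449 ≈ 22.1%

22.1%


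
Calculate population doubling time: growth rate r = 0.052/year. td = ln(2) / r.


td = ln(2) / 0.052 = 0.693147 / 0.052 = 13.3298 ≈ 13.3 years

13.3 years


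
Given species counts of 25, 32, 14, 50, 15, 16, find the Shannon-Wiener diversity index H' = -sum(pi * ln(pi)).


Total N = 25 + 32 + 14 + 50 + 15 + 16 = 152
Per-species terms:
  p = 25/152 = 0.164474; ln(p) = -1.805003; p*ln(p) = 0.164474 * (-1.805003) = -0.296876
  p = 32/152 = 0.210526; ln(p) = -1.558146; p*ln(p) = 0.210526 * (-1.558146) = -0.328030
  p = 14/152 = 0.092105; ln(p) = -2.384826; p*ln(p) = 0.092105 * (-2.384826) = -0.219654
  p = 50/152 = 0.328947; ln(p) = -1.111859; p*ln(p) = 0.328947 * (-1.111859) = -0.365743
  p = 15/152 = 0.098684; ln(p) = -2.315832; p*ln(p) = 0.098684 * (-2.315832) = -0.228536
  p = 16/152 = 0.105263; ln(p) = -2.251293; p*ln(p) = 0.105263 * (-2.251293) = -0.236978
sum(p*ln(p)) = (-0.296876) + (-0.328030) + (-0.219654) + (-0.365743) + (-0.228536) + (-0.236978) = -1.675817
H' = -(-1.675817) = 1.675817 ≈ 1.6758

1.6758


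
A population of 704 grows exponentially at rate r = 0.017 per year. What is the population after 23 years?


r*t = 0.017 * 23 = 0.391
exp(0.391) = 1.47846
N = 704 * 1.47846 = 1040.84 ≈ 1041

1041


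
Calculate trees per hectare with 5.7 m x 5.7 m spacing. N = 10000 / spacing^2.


N = 10000 / 5.7^2 = 10000 / 32.49 = 307.787 ≈ 308 trees/ha

308 trees/ha


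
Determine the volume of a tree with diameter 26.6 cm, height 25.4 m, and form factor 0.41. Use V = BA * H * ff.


(D/200)^2 = (26.6/200)^2 = 0.133^2 = 0.017689
BA = 3.141593 * 0.017689 = 0.0555716 m^2
V = 0.0555716 * 25.4 * 0.41 = 0.578723 ≈ 0.579 m^3

0.579 m^3


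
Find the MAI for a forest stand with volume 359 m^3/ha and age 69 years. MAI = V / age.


MAI = 359 / 69 = 5.2029 ≈ 5.20 m^3/ha/yr

5.20 m^3/ha/yr


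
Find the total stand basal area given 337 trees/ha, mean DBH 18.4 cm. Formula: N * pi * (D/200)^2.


(D/200)^2 = (18.4/200)^2 = 0.092^2 = 0.008464
Individual BA = 3.141593 * 0.008464 = 0.0265904 m^2
Stand BA = 337 * 0.0265904 = 8.96096 ≈ 8.96 m^2/ha

8.96 m^2/ha


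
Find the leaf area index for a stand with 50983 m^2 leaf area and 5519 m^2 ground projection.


LAI = 50983 / 5519 = 9.2377 ≈ 9.24

9.24


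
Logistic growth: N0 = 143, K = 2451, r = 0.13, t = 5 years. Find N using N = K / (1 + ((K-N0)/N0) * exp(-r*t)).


(K - N0)/N0 = (2451 - 143)/143 = 2308/143 = 16.1399
r*t = 0.13 * 5 = 0.65; exp(-0.65) = 0.522046
16.1399 * 0.522046 = 8.42577
1 + 8.42577 = 9.42577
N = 2451 / 9.42577 = 260.032 ≈ 260

260


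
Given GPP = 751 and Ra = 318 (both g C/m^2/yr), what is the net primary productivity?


NPP = GPP - Ra = 751 - 318 = 433 g C/m^2/yr

433 g C/m^2/yr


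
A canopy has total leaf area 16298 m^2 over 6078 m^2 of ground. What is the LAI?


LAI = 16298 / 6078 = 2.6815 ≈ 2.68

2.68


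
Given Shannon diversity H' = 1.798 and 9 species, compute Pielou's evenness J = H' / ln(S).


ln(9) = 2.19722
J = H' / ln(S) = 1.798 / 2.19722 = 0.818307 ≈ 0.8183

0.8183


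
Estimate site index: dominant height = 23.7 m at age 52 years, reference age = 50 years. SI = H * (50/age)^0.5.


50/52 = 0.961538
(0.961538)^0.5 = 0.980580
SI = 23.7 * 0.980580 = 23.2397 ≈ 23.2 m

23.2 m


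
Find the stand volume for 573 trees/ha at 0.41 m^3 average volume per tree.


V_stand = 573 * 0.41 = 234.93 ≈ 234.9 m^3/ha

234.9 m^3/ha


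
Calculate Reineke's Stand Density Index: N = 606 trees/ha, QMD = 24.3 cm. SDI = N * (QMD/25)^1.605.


QMD/25 = 24.3/25 = 0.972
(0.972)^1.605 = exp(1.605 * ln(0.972)) = exp(1.605 * (-0.0283995)) = exp(-0.0455812) = 0.955442
SDI = 606 * 0.955442 = 578.998 ≈ 579

579


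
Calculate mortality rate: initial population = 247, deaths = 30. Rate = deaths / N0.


Mortality rate = 30 / 247 = 0.121457 ≈ 0.1215

0.1215


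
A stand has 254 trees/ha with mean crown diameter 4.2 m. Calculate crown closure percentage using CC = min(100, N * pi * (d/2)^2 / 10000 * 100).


(d/2)^2 = (4.2/2)^2 = 2.1^2 = 4.41
Crown area = 3.141593 * 4.41 = 13.8544 m^2
N * area / 10000 * 100 = 254 * 13.8544 / 10000 * 100 = 35.1902
CC = min(100, 35.1902) = 35.1902 ≈ 35.2%

35.2%


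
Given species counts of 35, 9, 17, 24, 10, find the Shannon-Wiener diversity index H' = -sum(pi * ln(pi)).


Total N = 35 + 9 + 17 + 24 + 10 = 95
Per-species terms:
  p = 35/95 = 0.368421; ln(p) = -0.998529; p*ln(p) = 0.368421 * (-0.998529) = -0.367879
  p = 9/95 = 0.094737; ln(p) = -2.356651; p*ln(p) = 0.094737 * (-2.356651) = -0.223262
  p = 17/95 = 0.178947; ln(p) = -1.720666; p*ln(p) = 0.178947 * (-1.720666) = -0.307908
  p = 24/95 = 0.252632; ln(p) = -1.375821; p*ln(p) = 0.252632 * (-1.375821) = -0.347576
  p = 10/95 = 0.105263; ln(p) = -2.251293; p*ln(p) = 0.105263 * (-2.251293) = -0.236978
sum(p*ln(p)) = (-0.367879) + (-0.223262) + (-0.307908) + (-0.347576) + (-0.236978) = -1.483603
H' = -(-1.483603) = 1.483603 ≈ 1.4836

1.4836


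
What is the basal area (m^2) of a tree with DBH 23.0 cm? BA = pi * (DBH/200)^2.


D/200 = 23.0/200 = 0.115 m
(D/200)^2 = 0.115^2 = 0.013225
BA = 3.141593 * 0.013225 = 0.0415476 ≈ 0.0415 m^2

0.0415 m^2


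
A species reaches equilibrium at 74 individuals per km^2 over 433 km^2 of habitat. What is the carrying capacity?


K = 74 * 433 = 32042 individuals

32042 individuals


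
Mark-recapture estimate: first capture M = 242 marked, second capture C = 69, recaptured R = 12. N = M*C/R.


N = M * C / R = 242 * 69 / 12 = 16698 / 12 = 1391.50 ≈ 1392

1392 individuals


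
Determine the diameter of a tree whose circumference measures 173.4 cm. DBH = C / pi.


DBH = C / pi = 173.4 / 3.141593 = 55.1949 ≈ 55.19 cm

55.19 cm


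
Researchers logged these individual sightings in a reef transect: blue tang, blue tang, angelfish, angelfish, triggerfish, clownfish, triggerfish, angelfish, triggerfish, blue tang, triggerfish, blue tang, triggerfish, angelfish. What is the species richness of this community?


Total individuals logged = 14
Distinct species (count of individuals): blue tang (4), angelfish (4), triggerfish (5), clownfish (1)
Species richness = number of distinct species = 4

4


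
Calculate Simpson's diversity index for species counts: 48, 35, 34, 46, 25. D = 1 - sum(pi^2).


Total N = 48 + 35 + 34 + 46 + 25 = 188
Per-species terms:
  p = 48/188 = 0.255319; p^2 = 0.255319^2 = 0.065188
  p = 35/188 = 0.186170; p^2 = 0.186170^2 = 0.034659
  p = 34/188 = 0.180851; p^2 = 0.180851^2 = 0.032707
  p = 46/188 = 0.244681; p^2 = 0.244681^2 = 0.059869
  p = 25/188 = 0.132979; p^2 = 0.132979^2 = 0.017683
sum(p^2) = 0.065188 + 0.034659 + 0.032707 + 0.059869 + 0.017683 = 0.210106
D = 1 - 0.210106 = 0.789894 ≈ 0.7899

0.7899


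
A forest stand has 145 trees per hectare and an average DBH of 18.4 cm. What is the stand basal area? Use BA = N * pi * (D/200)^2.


(D/200)^2 = (18.4/200)^2 = 0.092^2 = 0.008464
Individual BA = 3.141593 * 0.008464 = 0.0265904 m^2
Stand BA = 145 * 0.0265904 = 3.85561 ≈ 3.86 m^2/ha

3.86 m^2/ha


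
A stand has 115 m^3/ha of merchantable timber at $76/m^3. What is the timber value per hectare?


Value = 115 * 76 = $8740/ha

$8740/ha


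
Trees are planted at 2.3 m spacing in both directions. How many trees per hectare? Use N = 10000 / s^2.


N = 10000 / 2.3^2 = 10000 / 5.29 = 1890.36 ≈ 1890 trees/ha

1890 trees/ha


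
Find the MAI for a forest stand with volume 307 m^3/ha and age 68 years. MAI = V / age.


MAI = 307 / 68 = 4.5147 ≈ 4.51 m^3/ha/yr

4.51 m^3/ha/yr


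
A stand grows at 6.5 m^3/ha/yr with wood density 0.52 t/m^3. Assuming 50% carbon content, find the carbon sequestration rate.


C = 6.5 * 0.52 * 0.5 = 1.69 t C/ha/yr

1.69 t C/ha/yr


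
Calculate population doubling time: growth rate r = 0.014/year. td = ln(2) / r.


td = ln(2) / 0.014 = 0.693147 / 0.014 = 49.5105 ≈ 49.5 years

49.5 years


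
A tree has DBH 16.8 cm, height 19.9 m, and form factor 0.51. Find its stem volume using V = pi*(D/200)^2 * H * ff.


(D/200)^2 = (16.8/200)^2 = 0.084^2 = 0.007056
BA = 3.141593 * 0.007056 = 0.0221671 m^2
V = 0.0221671 * 19.9 * 0.51 = 0.224974 ≈ 0.225 m^3

0.225 m^3


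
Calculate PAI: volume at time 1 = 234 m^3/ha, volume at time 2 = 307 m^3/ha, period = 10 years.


PAI = (V2 - V1) / period = (307 - 234) / 10 = 73 / 10 = 7.30 m^3/ha/yr

7.30 m^3/ha/yr


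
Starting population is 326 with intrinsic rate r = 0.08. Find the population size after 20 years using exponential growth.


r*t = 0.08 * 20 = 1.6
exp(1.6) = 4.95303
N = 326 * 4.95303 = 1614.69 ≈ 1615

1615


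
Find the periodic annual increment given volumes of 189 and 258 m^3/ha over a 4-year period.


PAI = (V2 - V1) / period = (258 - 189) / 4 = 69 / 4 = 17.25 m^3/ha/yr

17.25 m^3/ha/yr


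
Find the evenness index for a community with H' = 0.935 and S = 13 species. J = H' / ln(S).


ln(13) = 2.56495
J = H' / ln(S) = 0.935 / 2.56495 = 0.364530 ≈ 0.3645

0.3645


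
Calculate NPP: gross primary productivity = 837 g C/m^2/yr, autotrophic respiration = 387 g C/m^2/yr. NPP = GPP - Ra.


NPP = GPP - Ra = 837 - 387 = 450 g C/m^2/yr

450 g C/m^2/yr


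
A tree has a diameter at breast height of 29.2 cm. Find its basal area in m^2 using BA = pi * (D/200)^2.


D/200 = 29.2/200 = 0.146 m
(D/200)^2 = 0.146^2 = 0.021316
BA = 3.141593 * 0.021316 = 0.0669662 ≈ 0.0670 m^2

0.0670 m^2


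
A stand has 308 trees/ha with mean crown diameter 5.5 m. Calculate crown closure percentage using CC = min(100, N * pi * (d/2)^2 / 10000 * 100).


(d/2)^2 = (5.5/2)^2 = 2.75^2 = 7.5625
Crown area = 3.141593 * 7.5625 = 23.7583 m^2
N * area / 10000 * 100 = 308 * 23.7583 / 10000 * 100 = 73.1756
CC = min(100, 73.1756) = 73.1756 ≈ 73.2%

73.2%


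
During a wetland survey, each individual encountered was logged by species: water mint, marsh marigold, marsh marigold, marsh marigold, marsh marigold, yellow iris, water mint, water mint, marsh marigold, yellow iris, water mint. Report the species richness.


Total individuals logged = 11
Distinct species (count of individuals): water mint (4), marsh marigold (5), yellow iris (2)
Species richness = number of distinct species = 3

3


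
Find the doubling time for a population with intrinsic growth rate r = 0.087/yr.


td = ln(2) / 0.087 = 0.693147 / 0.087 = 7.96721 ≈ 8.0 years

8.0 years


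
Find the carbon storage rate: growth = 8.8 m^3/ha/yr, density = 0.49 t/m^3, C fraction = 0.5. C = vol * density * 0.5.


C = 8.8 * 0.49 * 0.5 = 2.156 ≈ 2.16 t C/ha/yr

2.16 t C/ha/yr


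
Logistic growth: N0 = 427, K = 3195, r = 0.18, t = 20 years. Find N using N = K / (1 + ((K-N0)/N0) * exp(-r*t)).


(K - N0)/N0 = (3195 - 427)/427 = 2768/427 = 6.48244
r*t = 0.18 * 20 = 3.6; exp(-3.6) = 0.0273237
6.48244 * 0.0273237 = 0.177124
1 + 0.177124 = 1.17712
N = 3195 / 1.17712 = 2714.25 ≈ 2714

2714


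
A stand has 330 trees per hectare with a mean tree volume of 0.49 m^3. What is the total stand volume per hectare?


V_stand = 330 * 0.49 = 161.7 m^3/ha

161.7 m^3/ha


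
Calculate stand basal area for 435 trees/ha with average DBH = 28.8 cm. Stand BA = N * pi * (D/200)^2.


(D/200)^2 = (28.8/200)^2 = 0.144^2 = 0.020736
Individual BA = 3.141593 * 0.020736 = 0.0651441 m^2
Stand BA = 435 * 0.0651441 = 28.3377 ≈ 28.34 m^2/ha

28.34 m^2/ha
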